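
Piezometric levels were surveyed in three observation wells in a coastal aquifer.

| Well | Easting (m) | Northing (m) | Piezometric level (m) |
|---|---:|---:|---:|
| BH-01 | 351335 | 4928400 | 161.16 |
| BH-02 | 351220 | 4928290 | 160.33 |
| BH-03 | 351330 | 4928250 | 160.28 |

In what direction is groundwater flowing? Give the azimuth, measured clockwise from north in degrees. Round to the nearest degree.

196°

With h = a·x + b·y + c and BH-01 as origin, the differences give:
  (-115)·a + (-110)·b = -0.83
  (-5)·a + (-150)·b = -0.88
Eliminate b (×(-150) and ×(-110), subtract): 16700·a = 27.700 → a = ∂h/∂x = +0.001659
Back-substitute: b = ∂h/∂y = +0.005811.
Flow direction (−∇h) has components (-0.001659 E, -0.005811 N).
Azimuth = atan2(E, N) = atan2(-0.001659, -0.005811) = 195.9° ≈ 196°.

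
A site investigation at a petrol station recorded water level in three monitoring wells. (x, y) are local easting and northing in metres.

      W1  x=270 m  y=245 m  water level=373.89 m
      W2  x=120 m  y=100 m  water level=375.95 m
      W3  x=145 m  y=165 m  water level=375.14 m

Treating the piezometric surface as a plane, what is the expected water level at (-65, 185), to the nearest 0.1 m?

Taking W1 as reference: W2−W1 = (-150, -145, +2.06); W3−W1 = (-125, -80, +1.25).
Solve a·Δx + b·Δy = Δh: det = (-150)·(-80) − (-125)·(-145) = -6125.
∂h/∂x = [(+2.06)·(-80) − (+1.25)·(-145)] / -6125 = -0.002686
∂h/∂y = [(-150)·(+1.25) − (-125)·(+2.06)] / -6125 = -0.01143
h(-65, 185) = 373.89 + (-0.002686)·(-335) + (-0.01143)·(-60) = 373.89 +0.900 +0.686 = 375.475 m.

375.5 m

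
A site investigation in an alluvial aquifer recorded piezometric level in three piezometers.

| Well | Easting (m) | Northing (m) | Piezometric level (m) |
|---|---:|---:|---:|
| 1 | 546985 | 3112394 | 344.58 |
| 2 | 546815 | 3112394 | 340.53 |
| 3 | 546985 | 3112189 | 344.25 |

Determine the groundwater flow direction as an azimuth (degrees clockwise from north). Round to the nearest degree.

266°

∂h/∂x = (340.53 − 344.58) / (546815 − 546985) = +0.02382
∂h/∂y = (344.25 − 344.58) / (3112189 − 3112394) = +0.001610
Flow direction (−∇h) has components (-0.02382 E, -0.001610 N).
Azimuth = atan2(E, N) = atan2(-0.02382, -0.001610) = 266.1° ≈ 266°.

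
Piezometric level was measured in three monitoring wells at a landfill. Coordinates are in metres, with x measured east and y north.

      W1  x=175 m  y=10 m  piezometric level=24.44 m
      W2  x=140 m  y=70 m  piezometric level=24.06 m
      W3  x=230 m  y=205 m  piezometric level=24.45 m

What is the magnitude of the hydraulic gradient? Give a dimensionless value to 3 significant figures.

0.00765

Taking W1 as reference: W2−W1 = (-35, 60, -0.38); W3−W1 = (55, 195, +0.01).
Solve a·Δx + b·Δy = Δh: det = (-35)·195 − 55·60 = -10125.
∂h/∂x = [(-0.38)·195 − (+0.01)·60] / -10125 = +0.007378
∂h/∂y = [(-35)·(+0.01) − 55·(-0.38)] / -10125 = -0.002030
|∇h| = √(0.007378² + -0.002030²) = 0.007652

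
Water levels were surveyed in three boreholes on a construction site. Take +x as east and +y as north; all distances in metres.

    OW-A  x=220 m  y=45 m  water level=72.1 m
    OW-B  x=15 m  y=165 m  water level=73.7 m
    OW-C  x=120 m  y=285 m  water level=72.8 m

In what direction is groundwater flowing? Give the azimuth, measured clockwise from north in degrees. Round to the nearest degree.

087°

Taking OW-A as reference: OW-B−OW-A = (-205, 120, +1.6); OW-C−OW-A = (-100, 240, +0.7).
Solve a·Δx + b·Δy = Δh: det = (-205)·240 − (-100)·120 = -37200.
∂h/∂x = [(+1.6)·240 − (+0.7)·120] / -37200 = -0.008065
∂h/∂y = [(-205)·(+0.7) − (-100)·(+1.6)] / -37200 = -0.0004435
Flow direction (−∇h) has components (+0.008065 E, +0.0004435 N).
Azimuth = atan2(E, N) = atan2(+0.008065, +0.0004435) = 86.9° ≈ 087°.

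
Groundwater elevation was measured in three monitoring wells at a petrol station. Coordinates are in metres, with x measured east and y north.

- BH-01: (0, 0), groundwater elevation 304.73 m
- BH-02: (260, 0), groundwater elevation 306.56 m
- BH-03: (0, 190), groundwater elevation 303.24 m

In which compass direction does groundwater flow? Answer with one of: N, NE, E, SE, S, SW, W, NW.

NW

∂h/∂x = (306.56 − 304.73) / (260 − 0) = +0.007038
∂h/∂y = (303.24 − 304.73) / (190 − 0) = -0.007842
Flow = −∇h = (-0.007038 east, +0.007842 north), which points northwest.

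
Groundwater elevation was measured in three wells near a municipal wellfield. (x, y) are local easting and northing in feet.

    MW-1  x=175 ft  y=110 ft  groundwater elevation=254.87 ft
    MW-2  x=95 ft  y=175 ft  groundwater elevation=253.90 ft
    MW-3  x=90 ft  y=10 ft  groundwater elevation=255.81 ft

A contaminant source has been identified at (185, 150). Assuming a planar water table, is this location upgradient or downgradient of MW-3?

With h = a·x + b·y + c and MW-1 as origin, the differences give:
  (-80)·a + 65·b = -0.97
  (-85)·a + (-100)·b = +0.94
Eliminate b (×(-100) and ×65, subtract): 13525·a = 35.900 → a = ∂h/∂x = +0.002654
Back-substitute: b = ∂h/∂y = -0.01166.
Head at (185, 150) = 254.87 + (+0.002654)·(10) + (-0.01166)·(40) = 254.43 ft.
That is lower than the 255.81 ft at MW-3, so the point is downgradient.

downgradient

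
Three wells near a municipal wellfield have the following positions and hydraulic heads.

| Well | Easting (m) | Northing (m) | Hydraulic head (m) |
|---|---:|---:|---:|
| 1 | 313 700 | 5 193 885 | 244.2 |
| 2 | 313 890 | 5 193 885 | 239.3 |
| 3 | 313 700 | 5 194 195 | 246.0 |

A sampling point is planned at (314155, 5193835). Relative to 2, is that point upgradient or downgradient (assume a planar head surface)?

∂h/∂x = (239.3 − 244.2) / (313890 − 313700) = -0.02579
∂h/∂y = (246.0 − 244.2) / (5194195 − 5193885) = +0.005806
Head at (314155, 5193835) = 244.2 + (-0.02579)·(455) + (+0.005806)·(-50) = 232.18 m.
That is lower than the 239.3 m at 2, so the point is downgradient.

downgradient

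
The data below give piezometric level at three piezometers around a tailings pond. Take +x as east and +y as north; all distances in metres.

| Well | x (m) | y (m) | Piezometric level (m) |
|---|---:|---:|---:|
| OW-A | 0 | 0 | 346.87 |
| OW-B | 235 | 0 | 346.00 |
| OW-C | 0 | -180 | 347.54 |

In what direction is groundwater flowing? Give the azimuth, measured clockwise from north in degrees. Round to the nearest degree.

045°

∂h/∂x = (346.00 − 346.87) / (235 − 0) = -0.003702
∂h/∂y = (347.54 − 346.87) / (-180 − 0) = -0.003722
Flow direction (−∇h) has components (+0.003702 E, +0.003722 N).
Azimuth = atan2(E, N) = atan2(+0.003702, +0.003722) = 44.8° ≈ 045°.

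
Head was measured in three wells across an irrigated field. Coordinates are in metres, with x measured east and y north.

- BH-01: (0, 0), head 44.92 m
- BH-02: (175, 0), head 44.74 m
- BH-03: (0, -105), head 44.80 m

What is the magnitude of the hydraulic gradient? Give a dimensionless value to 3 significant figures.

∂h/∂x = (44.74 − 44.92) / (175 − 0) = -0.001029
∂h/∂y = (44.80 − 44.92) / (-105 − 0) = +0.001143
|∇h| = √(-0.001029² + 0.001143²) = 0.001538

0.00154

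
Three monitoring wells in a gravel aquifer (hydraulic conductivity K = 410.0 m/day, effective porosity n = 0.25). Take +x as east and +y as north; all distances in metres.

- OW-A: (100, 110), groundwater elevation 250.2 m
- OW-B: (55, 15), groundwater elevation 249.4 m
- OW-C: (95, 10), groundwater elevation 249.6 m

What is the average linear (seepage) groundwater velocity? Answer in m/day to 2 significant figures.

Differences from OW-A: to OW-B (Δx, Δy, Δh) = (-45, -95, -0.8); to OW-C = (-5, -100, -0.6).
Determinant of the coordinate differences = (-45)·(-100) − (-5)·(-95) = 4025.
∂h/∂x = [(-0.8)·(-100) − (-0.6)·(-95)] / 4025 = +0.005714
∂h/∂y = [(-45)·(-0.6) − (-5)·(-0.8)] / 4025 = +0.005714
|∇h| = √(0.005714² + 0.005714²) = 0.008081
Seepage velocity v = K·i/n = 410.0 × 0.008081 / 0.25 = 13.25 m/day.

13 m/day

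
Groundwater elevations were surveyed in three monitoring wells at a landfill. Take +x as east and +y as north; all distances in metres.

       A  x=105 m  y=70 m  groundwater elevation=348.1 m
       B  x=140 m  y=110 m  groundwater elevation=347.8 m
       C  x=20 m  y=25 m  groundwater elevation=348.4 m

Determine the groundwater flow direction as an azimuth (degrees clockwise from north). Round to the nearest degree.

With h = a·x + b·y + c and A as origin, the differences give:
  35·a + 40·b = -0.3
  (-85)·a + (-45)·b = +0.3
Eliminate b (×(-45) and ×40, subtract): 1825·a = 1.50 → a = ∂h/∂x = +0.0008219
Back-substitute: b = ∂h/∂y = -0.008219.
Flow direction (−∇h) has components (-0.0008219 E, +0.008219 N).
Azimuth = atan2(E, N) = atan2(-0.0008219, +0.008219) = 354.3° ≈ 354°.

354°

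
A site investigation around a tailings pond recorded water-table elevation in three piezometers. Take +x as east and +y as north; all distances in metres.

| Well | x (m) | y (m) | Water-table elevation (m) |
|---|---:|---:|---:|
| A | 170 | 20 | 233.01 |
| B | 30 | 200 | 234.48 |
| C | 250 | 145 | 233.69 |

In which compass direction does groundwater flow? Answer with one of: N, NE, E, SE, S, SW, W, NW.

S

With h = a·x + b·y + c and A as origin, the differences give:
  (-140)·a + 180·b = +1.47
  80·a + 125·b = +0.68
Eliminate b (×125 and ×180, subtract): -31900·a = 61.350 → a = ∂h/∂x = -0.001923
Back-substitute: b = ∂h/∂y = +0.006671.
Flow = −∇h = (+0.001923 east, -0.006671 north), which points south.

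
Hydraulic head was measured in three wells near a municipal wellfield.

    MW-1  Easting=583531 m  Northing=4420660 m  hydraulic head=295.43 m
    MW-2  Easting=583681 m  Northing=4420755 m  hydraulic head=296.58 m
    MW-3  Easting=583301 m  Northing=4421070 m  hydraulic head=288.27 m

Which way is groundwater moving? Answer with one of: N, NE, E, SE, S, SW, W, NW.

NW

Taking MW-1 as reference: MW-2−MW-1 = (150, 95, +1.15); MW-3−MW-1 = (-230, 410, -7.16).
Determinant of the coordinate differences = 150·410 − (-230)·95 = 83350.
∂h/∂x = [(+1.15)·410 − (-7.16)·95] / 83350 = +0.01382
∂h/∂y = [150·(-7.16) − (-230)·(+1.15)] / 83350 = -0.009712
Flow = −∇h = (-0.01382 east, +0.009712 north), which points northwest.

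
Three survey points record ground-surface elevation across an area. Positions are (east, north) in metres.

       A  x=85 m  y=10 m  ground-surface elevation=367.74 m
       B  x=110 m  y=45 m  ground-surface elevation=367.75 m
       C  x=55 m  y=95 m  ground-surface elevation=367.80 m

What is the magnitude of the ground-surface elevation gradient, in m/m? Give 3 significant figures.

0.000690 m/m

Three-point gradient (reference A): Δ to B = (25, 35, +0.01), Δ to C = (-30, 85, +0.06).
∂z/∂x = -0.0003937, ∂z/∂y = +0.0005669 (det = 3175).
|∇f| = √(-0.0003937² + 0.0005669²) = 0.0006902 m/m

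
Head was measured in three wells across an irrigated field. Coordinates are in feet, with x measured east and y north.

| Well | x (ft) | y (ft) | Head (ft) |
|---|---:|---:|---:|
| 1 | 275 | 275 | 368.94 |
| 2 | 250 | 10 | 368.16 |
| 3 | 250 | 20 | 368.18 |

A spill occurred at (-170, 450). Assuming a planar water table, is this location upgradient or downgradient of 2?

Taking 1 as reference: 2−1 = (-25, -265, -0.78); 3−1 = (-25, -255, -0.76).
Determinant of the coordinate differences = (-25)·(-255) − (-25)·(-265) = -250.
∂h/∂x = [(-0.78)·(-255) − (-0.76)·(-265)] / -250 = +0.01000
∂h/∂y = [(-25)·(-0.76) − (-25)·(-0.78)] / -250 = +0.002000
Head at (-170, 450) = 368.94 + (+0.01000)·(-445) + (+0.002000)·(175) = 364.84 ft.
That is lower than the 368.16 ft at 2, so the point is downgradient.

downgradient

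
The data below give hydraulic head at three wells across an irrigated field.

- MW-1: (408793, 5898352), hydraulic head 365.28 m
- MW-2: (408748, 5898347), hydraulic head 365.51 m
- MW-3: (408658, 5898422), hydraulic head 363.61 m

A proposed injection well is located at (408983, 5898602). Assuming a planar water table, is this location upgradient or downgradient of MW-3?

downgradient

Taking MW-1 as reference: MW-2−MW-1 = (-45, -5, +0.23); MW-3−MW-1 = (-135, 70, -1.67).
Solve a·Δx + b·Δy = Δh: det = (-45)·70 − (-135)·(-5) = -3825.
∂h/∂x = [(+0.23)·70 − (-1.67)·(-5)] / -3825 = -0.002026
∂h/∂y = [(-45)·(-1.67) − (-135)·(+0.23)] / -3825 = -0.02776
Head at (408983, 5898602) = 365.28 + (-0.002026)·(190) + (-0.02776)·(250) = 357.95 m.
That is lower than the 363.61 m at MW-3, so the point is downgradient.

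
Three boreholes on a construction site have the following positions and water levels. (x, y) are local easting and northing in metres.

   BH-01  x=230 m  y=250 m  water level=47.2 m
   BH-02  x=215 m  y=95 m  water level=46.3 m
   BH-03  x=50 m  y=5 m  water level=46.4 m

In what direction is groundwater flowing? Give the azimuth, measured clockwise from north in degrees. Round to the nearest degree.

With h = a·x + b·y + c and BH-01 as origin, the differences give:
  (-15)·a + (-155)·b = -0.9
  (-180)·a + (-245)·b = -0.8
Eliminate b (×(-245) and ×(-155), subtract): -24225·a = 96.50 → a = ∂h/∂x = -0.003983
Back-substitute: b = ∂h/∂y = +0.006192.
Flow direction (−∇h) has components (+0.003983 E, -0.006192 N).
Azimuth = atan2(E, N) = atan2(+0.003983, -0.006192) = 147.2° ≈ 147°.

147°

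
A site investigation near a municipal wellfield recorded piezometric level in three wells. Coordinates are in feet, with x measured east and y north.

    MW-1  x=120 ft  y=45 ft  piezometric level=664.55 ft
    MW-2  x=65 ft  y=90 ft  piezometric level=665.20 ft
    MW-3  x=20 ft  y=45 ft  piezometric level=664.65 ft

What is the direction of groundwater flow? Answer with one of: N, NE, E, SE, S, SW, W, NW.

S

Taking MW-1 as reference: MW-2−MW-1 = (-55, 45, +0.65); MW-3−MW-1 = (-100, 0, +0.10).
Determinant of the coordinate differences = (-55)·0 − (-100)·45 = 4500.
∂h/∂x = [(+0.65)·0 − (+0.10)·45] / 4500 = -0.001000
∂h/∂y = [(-55)·(+0.10) − (-100)·(+0.65)] / 4500 = +0.01322
Flow = −∇h = (+0.001000 east, -0.01322 north), which points south.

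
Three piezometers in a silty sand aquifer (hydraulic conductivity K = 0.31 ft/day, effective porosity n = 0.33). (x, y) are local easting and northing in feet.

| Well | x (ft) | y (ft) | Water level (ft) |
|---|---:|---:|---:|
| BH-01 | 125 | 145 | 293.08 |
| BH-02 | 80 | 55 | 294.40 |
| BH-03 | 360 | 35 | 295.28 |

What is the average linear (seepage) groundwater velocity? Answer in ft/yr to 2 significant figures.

5.4 ft/yr

With h = a·x + b·y + c and BH-01 as origin, the differences give:
  (-45)·a + (-90)·b = +1.32
  235·a + (-110)·b = +2.20
Eliminate b (×(-110) and ×(-90), subtract): 26100·a = 52.800 → a = ∂h/∂x = +0.002023
Back-substitute: b = ∂h/∂y = -0.01568.
|∇h| = √(0.002023² + -0.01568²) = 0.01581
Seepage velocity v = K·i/n = 0.31 × 0.01581 / 0.33 = 0.01485 ft/day = 5.424 ft/yr.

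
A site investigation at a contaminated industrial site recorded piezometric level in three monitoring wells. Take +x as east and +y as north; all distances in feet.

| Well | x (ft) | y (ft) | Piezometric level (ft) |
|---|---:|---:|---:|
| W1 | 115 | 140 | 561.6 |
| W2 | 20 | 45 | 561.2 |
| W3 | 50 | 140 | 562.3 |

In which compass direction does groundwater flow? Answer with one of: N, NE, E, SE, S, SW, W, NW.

Taking W1 as reference: W2−W1 = (-95, -95, -0.4); W3−W1 = (-65, 0, +0.7).
Solve a·Δx + b·Δy = Δh: det = (-95)·0 − (-65)·(-95) = -6175.
∂h/∂x = [(-0.4)·0 − (+0.7)·(-95)] / -6175 = -0.01077
∂h/∂y = [(-95)·(+0.7) − (-65)·(-0.4)] / -6175 = +0.01498
Flow = −∇h = (+0.01077 east, -0.01498 north), which points southeast.

SE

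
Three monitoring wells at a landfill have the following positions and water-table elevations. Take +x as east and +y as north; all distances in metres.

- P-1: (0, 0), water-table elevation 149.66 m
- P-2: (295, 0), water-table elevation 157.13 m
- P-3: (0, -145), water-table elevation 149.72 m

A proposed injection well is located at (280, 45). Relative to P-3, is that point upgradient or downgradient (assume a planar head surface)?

∂h/∂x = (157.13 − 149.66) / (295 − 0) = +0.02532
∂h/∂y = (149.72 − 149.66) / (-145 − 0) = -0.0004138
Head at (280, 45) = 149.66 + (+0.02532)·(280) + (-0.0004138)·(45) = 156.73 m.
That is higher than the 149.72 m at P-3, so the point is upgradient.

upgradient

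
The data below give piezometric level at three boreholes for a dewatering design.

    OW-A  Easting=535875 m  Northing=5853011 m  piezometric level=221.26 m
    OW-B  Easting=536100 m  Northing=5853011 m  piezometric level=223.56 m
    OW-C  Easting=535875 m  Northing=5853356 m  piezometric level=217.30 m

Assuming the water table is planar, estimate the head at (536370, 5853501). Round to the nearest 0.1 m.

220.7 m

∂h/∂x = (223.56 − 221.26) / (536100 − 535875) = +0.01022
∂h/∂y = (217.30 − 221.26) / (5853356 − 5853011) = -0.01148
h(536370, 5853501) = 221.26 + (+0.01022)·(495) + (-0.01148)·(490) = 221.26 +5.060 -5.624 = 220.696 m.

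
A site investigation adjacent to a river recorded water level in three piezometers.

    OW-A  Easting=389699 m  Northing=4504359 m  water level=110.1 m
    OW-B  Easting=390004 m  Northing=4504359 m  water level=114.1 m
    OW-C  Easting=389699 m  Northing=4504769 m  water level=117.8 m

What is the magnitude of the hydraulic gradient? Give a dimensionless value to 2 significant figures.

0.023

∂h/∂x = (114.1 − 110.1) / (390004 − 389699) = +0.01311
∂h/∂y = (117.8 − 110.1) / (4504769 − 4504359) = +0.01878
|∇h| = √(0.01311² + 0.01878²) = 0.0229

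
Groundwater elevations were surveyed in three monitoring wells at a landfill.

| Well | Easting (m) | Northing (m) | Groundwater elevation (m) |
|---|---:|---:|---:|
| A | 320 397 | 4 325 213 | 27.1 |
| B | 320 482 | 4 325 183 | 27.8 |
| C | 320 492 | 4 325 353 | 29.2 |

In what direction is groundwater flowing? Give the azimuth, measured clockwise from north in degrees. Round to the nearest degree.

Taking A as reference: B−A = (85, -30, +0.7); C−A = (95, 140, +2.1).
Solve a·Δx + b·Δy = Δh: det = 85·140 − 95·(-30) = 14750.
∂h/∂x = [(+0.7)·140 − (+2.1)·(-30)] / 14750 = +0.01092
∂h/∂y = [85·(+2.1) − 95·(+0.7)] / 14750 = +0.007593
Flow direction (−∇h) has components (-0.01092 E, -0.007593 N).
Azimuth = atan2(E, N) = atan2(-0.01092, -0.007593) = 235.2° ≈ 235°.

235°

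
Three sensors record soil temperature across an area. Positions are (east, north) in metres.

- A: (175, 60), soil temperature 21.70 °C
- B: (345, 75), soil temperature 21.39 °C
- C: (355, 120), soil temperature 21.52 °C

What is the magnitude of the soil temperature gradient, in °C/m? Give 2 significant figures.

0.0040 °C/m

With T = a·x + b·y + c and A as origin, the differences give:
  170·a + 15·b = -0.31
  180·a + 60·b = -0.18
Eliminate b (×60 and ×15, subtract): 7500·a = -15.900 → a = ∂T/∂x = -0.002120
Back-substitute: b = ∂T/∂y = +0.003360.
|∇f| = √(-0.002120² + 0.003360²) = 0.003973 °C/m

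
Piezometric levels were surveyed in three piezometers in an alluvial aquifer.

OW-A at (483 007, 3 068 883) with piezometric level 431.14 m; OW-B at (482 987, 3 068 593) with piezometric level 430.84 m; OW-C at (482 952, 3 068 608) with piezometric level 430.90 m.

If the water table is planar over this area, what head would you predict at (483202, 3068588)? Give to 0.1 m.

Three-point gradient (reference OW-A): Δ to OW-B = (-20, -290, -0.30), Δ to OW-C = (-55, -275, -0.24).
∂h/∂x = -0.001234, ∂h/∂y = +0.001120 (det = -10450).
h(483202, 3068588) = 431.14 + (-0.001234)·(195) + (+0.001120)·(-295) = 431.14 -0.241 -0.330 = 430.569 m.

430.6 m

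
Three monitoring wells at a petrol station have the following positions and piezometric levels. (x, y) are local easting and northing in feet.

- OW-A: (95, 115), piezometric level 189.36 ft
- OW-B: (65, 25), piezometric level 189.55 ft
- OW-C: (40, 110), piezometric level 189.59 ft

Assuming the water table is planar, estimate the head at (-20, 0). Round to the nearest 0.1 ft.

189.9 ft

With h = a·x + b·y + c and OW-A as origin, the differences give:
  (-30)·a + (-90)·b = +0.19
  (-55)·a + (-5)·b = +0.23
Eliminate b (×(-5) and ×(-90), subtract): -4800·a = 19.750 → a = ∂h/∂x = -0.004115
Back-substitute: b = ∂h/∂y = -0.0007396.
h(-20, 0) = 189.36 + (-0.004115)·(-115) + (-0.0007396)·(-115) = 189.36 +0.473 +0.085 = 189.918 ft.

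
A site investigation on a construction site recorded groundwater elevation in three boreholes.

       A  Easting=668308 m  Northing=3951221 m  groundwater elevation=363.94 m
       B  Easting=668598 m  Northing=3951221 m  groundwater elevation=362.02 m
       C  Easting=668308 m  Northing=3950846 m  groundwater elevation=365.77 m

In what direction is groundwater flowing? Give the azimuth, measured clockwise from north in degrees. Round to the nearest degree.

054°

∂h/∂x = (362.02 − 363.94) / (668598 − 668308) = -0.006621
∂h/∂y = (365.77 − 363.94) / (3950846 − 3951221) = -0.004880
Flow direction (−∇h) has components (+0.006621 E, +0.004880 N).
Azimuth = atan2(E, N) = atan2(+0.006621, +0.004880) = 53.6° ≈ 054°.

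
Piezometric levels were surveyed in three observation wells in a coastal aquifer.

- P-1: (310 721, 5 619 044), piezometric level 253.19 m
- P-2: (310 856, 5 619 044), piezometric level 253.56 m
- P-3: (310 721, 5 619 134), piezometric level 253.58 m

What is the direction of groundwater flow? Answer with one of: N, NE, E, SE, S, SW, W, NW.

SW

∂h/∂x = (253.56 − 253.19) / (310856 − 310721) = +0.002741
∂h/∂y = (253.58 − 253.19) / (5619134 − 5619044) = +0.004333
Flow = −∇h = (-0.002741 east, -0.004333 north), which points southwest.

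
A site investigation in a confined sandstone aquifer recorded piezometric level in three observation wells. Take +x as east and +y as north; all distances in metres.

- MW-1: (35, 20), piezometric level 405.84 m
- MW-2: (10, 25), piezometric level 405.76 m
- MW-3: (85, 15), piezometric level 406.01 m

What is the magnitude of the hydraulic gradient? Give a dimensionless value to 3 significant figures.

With h = a·x + b·y + c and MW-1 as origin, the differences give:
  (-25)·a + 5·b = -0.08
  50·a + (-5)·b = +0.17
Eliminate b (×(-5) and ×5, subtract): -125·a = -0.450 → a = ∂h/∂x = +0.003600
Back-substitute: b = ∂h/∂y = +0.002000.
|∇h| = √(0.003600² + 0.002000²) = 0.004118

0.00412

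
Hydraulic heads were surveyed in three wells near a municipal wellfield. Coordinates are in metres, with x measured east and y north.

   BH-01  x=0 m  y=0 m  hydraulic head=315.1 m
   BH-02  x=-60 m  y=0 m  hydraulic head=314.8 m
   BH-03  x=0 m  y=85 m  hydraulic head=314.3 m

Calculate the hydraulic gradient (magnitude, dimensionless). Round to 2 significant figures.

∂h/∂x = (314.8 − 315.1) / (-60 − 0) = +0.005000
∂h/∂y = (314.3 − 315.1) / (85 − 0) = -0.009412
|∇h| = √(0.005000² + -0.009412²) = 0.01066

0.011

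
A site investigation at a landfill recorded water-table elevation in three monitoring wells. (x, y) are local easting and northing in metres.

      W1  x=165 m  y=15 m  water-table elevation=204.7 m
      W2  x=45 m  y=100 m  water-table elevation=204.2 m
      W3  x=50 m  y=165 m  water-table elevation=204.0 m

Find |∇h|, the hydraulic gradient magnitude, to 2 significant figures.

With h = a·x + b·y + c and W1 as origin, the differences give:
  (-120)·a + 85·b = -0.5
  (-115)·a + 150·b = -0.7
Eliminate b (×150 and ×85, subtract): -8225·a = -15.50 → a = ∂h/∂x = +0.001884
Back-substitute: b = ∂h/∂y = -0.003222.
|∇h| = √(0.001884² + -0.003222²) = 0.003732

0.0037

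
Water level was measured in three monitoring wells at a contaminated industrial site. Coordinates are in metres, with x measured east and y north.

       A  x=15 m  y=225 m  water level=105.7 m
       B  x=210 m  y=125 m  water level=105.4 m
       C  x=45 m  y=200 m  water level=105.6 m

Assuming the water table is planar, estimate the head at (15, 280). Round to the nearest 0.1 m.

106.0 m

With h = a·x + b·y + c and A as origin, the differences give:
  195·a + (-100)·b = -0.3
  30·a + (-25)·b = -0.1
Eliminate b (×(-25) and ×(-100), subtract): -1875·a = -2.50 → a = ∂h/∂x = +0.001333
Back-substitute: b = ∂h/∂y = +0.005600.
h(15, 280) = 105.7 + (+0.001333)·(0) + (+0.005600)·(55) = 105.7 +0.000 +0.308 = 106.008 m.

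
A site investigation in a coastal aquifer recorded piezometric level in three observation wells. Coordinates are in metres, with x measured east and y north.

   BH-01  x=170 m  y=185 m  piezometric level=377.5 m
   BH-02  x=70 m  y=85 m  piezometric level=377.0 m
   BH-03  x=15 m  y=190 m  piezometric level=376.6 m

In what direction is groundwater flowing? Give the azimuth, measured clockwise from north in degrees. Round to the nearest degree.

278°

Three-point gradient (reference BH-01): Δ to BH-02 = (-100, -100, -0.5), Δ to BH-03 = (-155, 5, -0.9).
∂h/∂x = +0.005781, ∂h/∂y = -0.0007812 (det = -16000).
Flow direction (−∇h) has components (-0.005781 E, +0.0007812 N).
Azimuth = atan2(E, N) = atan2(-0.005781, +0.0007812) = 277.7° ≈ 278°.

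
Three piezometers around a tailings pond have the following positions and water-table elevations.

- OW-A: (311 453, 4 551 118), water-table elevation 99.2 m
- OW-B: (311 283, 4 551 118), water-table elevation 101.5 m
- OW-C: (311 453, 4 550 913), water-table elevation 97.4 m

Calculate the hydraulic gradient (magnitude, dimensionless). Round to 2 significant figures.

0.016

∂h/∂x = (101.5 − 99.2) / (311283 − 311453) = -0.01353
∂h/∂y = (97.4 − 99.2) / (4550913 − 4551118) = +0.008780
|∇h| = √(-0.01353² + 0.008780²) = 0.01613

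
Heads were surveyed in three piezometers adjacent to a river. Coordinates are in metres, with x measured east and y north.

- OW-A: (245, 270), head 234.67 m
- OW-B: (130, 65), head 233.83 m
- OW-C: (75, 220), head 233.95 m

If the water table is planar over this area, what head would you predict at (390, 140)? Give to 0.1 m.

Differences from OW-A: to OW-B (Δx, Δy, Δh) = (-115, -205, -0.84); to OW-C = (-170, -50, -0.72).
Solve a·Δx + b·Δy = Δh: det = (-115)·(-50) − (-170)·(-205) = -29100.
∂h/∂x = [(-0.84)·(-50) − (-0.72)·(-205)] / -29100 = +0.003629
∂h/∂y = [(-115)·(-0.72) − (-170)·(-0.84)] / -29100 = +0.002062
h(390, 140) = 234.67 + (+0.003629)·(145) + (+0.002062)·(-130) = 234.67 +0.526 -0.268 = 234.928 m.

234.9 m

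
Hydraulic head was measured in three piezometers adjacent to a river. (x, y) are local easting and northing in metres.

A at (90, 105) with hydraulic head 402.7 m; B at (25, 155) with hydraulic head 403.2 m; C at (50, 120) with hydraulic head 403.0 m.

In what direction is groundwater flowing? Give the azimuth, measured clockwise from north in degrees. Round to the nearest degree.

094°

With h = a·x + b·y + c and A as origin, the differences give:
  (-65)·a + 50·b = +0.5
  (-40)·a + 15·b = +0.3
Eliminate b (×15 and ×50, subtract): 1025·a = -7.50 → a = ∂h/∂x = -0.007317
Back-substitute: b = ∂h/∂y = +0.0004878.
Flow direction (−∇h) has components (+0.007317 E, -0.0004878 N).
Azimuth = atan2(E, N) = atan2(+0.007317, -0.0004878) = 93.8° ≈ 094°.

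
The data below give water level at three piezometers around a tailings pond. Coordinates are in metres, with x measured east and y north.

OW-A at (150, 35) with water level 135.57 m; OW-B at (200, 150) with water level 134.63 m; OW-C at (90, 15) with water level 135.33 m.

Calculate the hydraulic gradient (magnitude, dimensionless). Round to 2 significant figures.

0.014

Three-point gradient (reference OW-A): Δ to OW-B = (50, 115, -0.94), Δ to OW-C = (-60, -20, -0.24).
∂h/∂x = +0.007864, ∂h/∂y = -0.01159 (det = 5900).
|∇h| = √(0.007864² + -0.01159²) = 0.01401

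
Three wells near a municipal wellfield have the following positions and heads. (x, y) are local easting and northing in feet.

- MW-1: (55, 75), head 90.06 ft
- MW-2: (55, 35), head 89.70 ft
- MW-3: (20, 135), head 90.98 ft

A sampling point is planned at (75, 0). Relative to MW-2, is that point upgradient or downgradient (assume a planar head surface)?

downgradient

Three-point gradient (reference MW-1): Δ to MW-2 = (0, -40, -0.36), Δ to MW-3 = (-35, 60, +0.92).
∂h/∂x = -0.01086, ∂h/∂y = +0.009000 (det = -1400).
Head at (75, 0) = 90.06 + (-0.01086)·(20) + (+0.009000)·(-75) = 89.17 ft.
That is lower than the 89.70 ft at MW-2, so the point is downgradient.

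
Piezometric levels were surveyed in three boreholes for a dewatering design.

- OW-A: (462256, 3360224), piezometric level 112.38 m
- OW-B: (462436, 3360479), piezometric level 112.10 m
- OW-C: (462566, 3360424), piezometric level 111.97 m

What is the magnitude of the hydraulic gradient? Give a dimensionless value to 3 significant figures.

0.00117

With h = a·x + b·y + c and OW-A as origin, the differences give:
  180·a + 255·b = -0.28
  310·a + 200·b = -0.41
Eliminate b (×200 and ×255, subtract): -43050·a = 48.550 → a = ∂h/∂x = -0.001128
Back-substitute: b = ∂h/∂y = -0.0003020.
|∇h| = √(-0.001128² + -0.0003020²) = 0.001168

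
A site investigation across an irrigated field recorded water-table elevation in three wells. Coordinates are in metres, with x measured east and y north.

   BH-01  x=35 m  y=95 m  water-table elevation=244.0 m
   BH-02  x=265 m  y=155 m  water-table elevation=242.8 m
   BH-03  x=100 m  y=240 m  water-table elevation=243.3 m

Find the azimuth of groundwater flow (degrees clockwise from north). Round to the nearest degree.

058°

With h = a·x + b·y + c and BH-01 as origin, the differences give:
  230·a + 60·b = -1.2
  65·a + 145·b = -0.7
Eliminate b (×145 and ×60, subtract): 29450·a = -132.00 → a = ∂h/∂x = -0.004482
Back-substitute: b = ∂h/∂y = -0.002818.
Flow direction (−∇h) has components (+0.004482 E, +0.002818 N).
Azimuth = atan2(E, N) = atan2(+0.004482, +0.002818) = 57.8° ≈ 058°.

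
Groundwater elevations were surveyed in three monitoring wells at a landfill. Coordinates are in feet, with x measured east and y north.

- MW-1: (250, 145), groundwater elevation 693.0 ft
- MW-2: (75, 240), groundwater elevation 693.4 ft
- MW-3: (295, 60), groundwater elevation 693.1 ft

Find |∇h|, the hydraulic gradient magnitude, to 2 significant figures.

0.0053

Taking MW-1 as reference: MW-2−MW-1 = (-175, 95, +0.4); MW-3−MW-1 = (45, -85, +0.1).
Determinant of the coordinate differences = (-175)·(-85) − 45·95 = 10600.
∂h/∂x = [(+0.4)·(-85) − (+0.1)·95] / 10600 = -0.004104
∂h/∂y = [(-175)·(+0.1) − 45·(+0.4)] / 10600 = -0.003349
|∇h| = √(-0.004104² + -0.003349²) = 0.005297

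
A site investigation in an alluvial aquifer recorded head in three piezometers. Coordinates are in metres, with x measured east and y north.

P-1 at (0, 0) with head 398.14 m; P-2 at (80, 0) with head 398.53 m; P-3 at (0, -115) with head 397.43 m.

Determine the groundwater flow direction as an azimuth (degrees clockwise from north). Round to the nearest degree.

218°

∂h/∂x = (398.53 − 398.14) / (80 − 0) = +0.004875
∂h/∂y = (397.43 − 398.14) / (-115 − 0) = +0.006174
Flow direction (−∇h) has components (-0.004875 E, -0.006174 N).
Azimuth = atan2(E, N) = atan2(-0.004875, -0.006174) = 218.3° ≈ 218°.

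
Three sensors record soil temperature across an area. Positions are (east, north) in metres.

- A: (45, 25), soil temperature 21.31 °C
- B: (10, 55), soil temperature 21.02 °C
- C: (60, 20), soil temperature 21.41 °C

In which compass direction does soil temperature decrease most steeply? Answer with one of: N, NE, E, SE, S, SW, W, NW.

NW

Taking A as reference: B−A = (-35, 30, -0.29); C−A = (15, -5, +0.10).
Solve a·Δx + b·Δy = ΔT: det = (-35)·(-5) − 15·30 = -275.
∂T/∂x = [(-0.29)·(-5) − (+0.10)·30] / -275 = +0.005636
∂T/∂y = [(-35)·(+0.10) − 15·(-0.29)] / -275 = -0.003091
Steepest decrease is along −∇f = (-0.005636 E, +0.003091 N) → northwest.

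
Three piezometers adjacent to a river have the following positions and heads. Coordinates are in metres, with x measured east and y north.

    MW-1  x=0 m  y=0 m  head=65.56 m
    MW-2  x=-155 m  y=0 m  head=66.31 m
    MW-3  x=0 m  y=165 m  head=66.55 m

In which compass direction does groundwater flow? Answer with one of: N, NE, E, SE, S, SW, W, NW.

SE

∂h/∂x = (66.31 − 65.56) / (-155 − 0) = -0.004839
∂h/∂y = (66.55 − 65.56) / (165 − 0) = +0.006000
Flow = −∇h = (+0.004839 east, -0.006000 north), which points southeast.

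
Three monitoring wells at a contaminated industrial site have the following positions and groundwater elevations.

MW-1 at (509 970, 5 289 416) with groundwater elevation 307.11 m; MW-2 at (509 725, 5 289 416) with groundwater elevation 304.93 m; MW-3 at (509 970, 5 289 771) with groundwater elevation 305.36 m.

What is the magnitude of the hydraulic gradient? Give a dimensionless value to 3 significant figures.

∂h/∂x = (304.93 − 307.11) / (509725 − 509970) = +0.008898
∂h/∂y = (305.36 − 307.11) / (5289771 − 5289416) = -0.004930
|∇h| = √(0.008898² + -0.004930²) = 0.01017

0.0102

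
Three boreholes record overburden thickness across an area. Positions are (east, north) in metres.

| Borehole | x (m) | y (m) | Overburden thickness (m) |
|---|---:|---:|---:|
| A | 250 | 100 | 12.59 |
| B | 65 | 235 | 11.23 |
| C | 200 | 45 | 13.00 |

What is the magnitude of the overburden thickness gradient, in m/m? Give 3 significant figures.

Three-point gradient (reference A): Δ to B = (-185, 135, -1.36), Δ to C = (-50, -55, +0.41).
∂d/∂x = +0.001149, ∂d/∂y = -0.008499 (det = 16925).
|∇f| = √(0.001149² + -0.008499²) = 0.008576 m/m

0.00858 m/m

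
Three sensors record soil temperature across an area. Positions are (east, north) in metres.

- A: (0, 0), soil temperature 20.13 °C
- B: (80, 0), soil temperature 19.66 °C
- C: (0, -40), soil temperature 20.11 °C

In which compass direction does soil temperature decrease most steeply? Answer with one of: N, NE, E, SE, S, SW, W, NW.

∂T/∂x = (19.66 − 20.13) / (80 − 0) = -0.005875
∂T/∂y = (20.11 − 20.13) / (-40 − 0) = +0.0005000
Steepest decrease is along −∇f = (+0.005875 E, -0.0005000 N) → east.

E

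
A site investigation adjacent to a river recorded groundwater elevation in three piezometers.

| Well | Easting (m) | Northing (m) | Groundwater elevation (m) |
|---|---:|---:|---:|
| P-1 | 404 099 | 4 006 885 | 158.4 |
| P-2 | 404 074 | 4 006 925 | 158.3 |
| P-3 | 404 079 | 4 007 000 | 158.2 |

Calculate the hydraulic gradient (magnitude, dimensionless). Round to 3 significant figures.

0.00222

With h = a·x + b·y + c and P-1 as origin, the differences give:
  (-25)·a + 40·b = -0.1
  (-20)·a + 115·b = -0.2
Eliminate b (×115 and ×40, subtract): -2075·a = -3.50 → a = ∂h/∂x = +0.001687
Back-substitute: b = ∂h/∂y = -0.001446.
|∇h| = √(0.001687² + -0.001446²) = 0.002222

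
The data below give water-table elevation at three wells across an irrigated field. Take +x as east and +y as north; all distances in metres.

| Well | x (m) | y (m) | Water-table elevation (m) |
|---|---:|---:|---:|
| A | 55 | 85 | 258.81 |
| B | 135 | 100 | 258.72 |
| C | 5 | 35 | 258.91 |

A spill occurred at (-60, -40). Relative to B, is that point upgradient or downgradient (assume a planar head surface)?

upgradient

Taking A as reference: B−A = (80, 15, -0.09); C−A = (-50, -50, +0.10).
Solve a·Δx + b·Δy = Δh: det = 80·(-50) − (-50)·15 = -3250.
∂h/∂x = [(-0.09)·(-50) − (+0.10)·15] / -3250 = -0.0009231
∂h/∂y = [80·(+0.10) − (-50)·(-0.09)] / -3250 = -0.001077
Head at (-60, -40) = 258.81 + (-0.0009231)·(-115) + (-0.001077)·(-125) = 259.05 m.
That is higher than the 258.72 m at B, so the point is upgradient.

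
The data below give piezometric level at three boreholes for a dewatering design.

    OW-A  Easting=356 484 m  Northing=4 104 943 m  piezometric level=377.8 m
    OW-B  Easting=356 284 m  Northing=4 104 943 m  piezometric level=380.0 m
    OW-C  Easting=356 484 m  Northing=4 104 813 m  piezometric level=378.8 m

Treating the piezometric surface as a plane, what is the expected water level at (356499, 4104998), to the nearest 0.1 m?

∂h/∂x = (380.0 − 377.8) / (356284 − 356484) = -0.01100
∂h/∂y = (378.8 − 377.8) / (4104813 − 4104943) = -0.007692
h(356499, 4104998) = 377.8 + (-0.01100)·(15) + (-0.007692)·(55) = 377.8 -0.165 -0.423 = 377.212 m.

377.2 m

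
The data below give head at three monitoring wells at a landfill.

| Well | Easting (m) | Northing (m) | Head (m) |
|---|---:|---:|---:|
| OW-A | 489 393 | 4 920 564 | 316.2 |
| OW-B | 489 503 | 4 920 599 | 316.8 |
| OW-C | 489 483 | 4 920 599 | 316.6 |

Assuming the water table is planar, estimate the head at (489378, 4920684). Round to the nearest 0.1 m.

Three-point gradient (reference OW-A): Δ to OW-B = (110, 35, +0.6), Δ to OW-C = (90, 35, +0.4).
∂h/∂x = +0.010000, ∂h/∂y = -0.01429 (det = 700).
h(489378, 4920684) = 316.2 + (+0.010000)·(-15) + (-0.01429)·(120) = 316.2 -0.150 -1.714 = 314.336 m.

314.3 m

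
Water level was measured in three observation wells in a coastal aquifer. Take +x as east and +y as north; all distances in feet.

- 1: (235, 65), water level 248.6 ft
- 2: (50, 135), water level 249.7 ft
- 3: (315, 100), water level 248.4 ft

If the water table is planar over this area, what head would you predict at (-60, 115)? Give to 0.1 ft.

250.1 ft

Differences from 1: to 2 (Δx, Δy, Δh) = (-185, 70, +1.1); to 3 = (80, 35, -0.2).
Solve a·Δx + b·Δy = Δh: det = (-185)·35 − 80·70 = -12075.
∂h/∂x = [(+1.1)·35 − (-0.2)·70] / -12075 = -0.004348
∂h/∂y = [(-185)·(-0.2) − 80·(+1.1)] / -12075 = +0.004224
h(-60, 115) = 248.6 + (-0.004348)·(-295) + (+0.004224)·(50) = 248.6 +1.283 +0.211 = 250.094 ft.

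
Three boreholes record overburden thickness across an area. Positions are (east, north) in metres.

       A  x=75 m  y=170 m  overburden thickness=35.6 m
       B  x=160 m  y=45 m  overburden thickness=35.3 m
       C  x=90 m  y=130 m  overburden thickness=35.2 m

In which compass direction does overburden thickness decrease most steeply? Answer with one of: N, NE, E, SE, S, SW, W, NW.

SW

Differences from A: to B (Δx, Δy, Δh) = (85, -125, -0.3); to C = (15, -40, -0.4).
Determinant of the coordinate differences = 85·(-40) − 15·(-125) = -1525.
∂d/∂x = [(-0.3)·(-40) − (-0.4)·(-125)] / -1525 = +0.02492
∂d/∂y = [85·(-0.4) − 15·(-0.3)] / -1525 = +0.01934
Steepest decrease is along −∇f = (-0.02492 E, -0.01934 N) → southwest.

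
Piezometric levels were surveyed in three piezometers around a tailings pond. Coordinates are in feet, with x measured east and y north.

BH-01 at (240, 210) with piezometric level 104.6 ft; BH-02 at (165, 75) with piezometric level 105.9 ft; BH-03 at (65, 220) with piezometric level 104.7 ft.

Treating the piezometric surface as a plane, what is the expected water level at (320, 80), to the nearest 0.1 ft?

105.7 ft

Taking BH-01 as reference: BH-02−BH-01 = (-75, -135, +1.3); BH-03−BH-01 = (-175, 10, +0.1).
Determinant of the coordinate differences = (-75)·10 − (-175)·(-135) = -24375.
∂h/∂x = [(+1.3)·10 − (+0.1)·(-135)] / -24375 = -0.001087
∂h/∂y = [(-75)·(+0.1) − (-175)·(+1.3)] / -24375 = -0.009026
h(320, 80) = 104.6 + (-0.001087)·(80) + (-0.009026)·(-130) = 104.6 -0.087 +1.173 = 105.686 ft.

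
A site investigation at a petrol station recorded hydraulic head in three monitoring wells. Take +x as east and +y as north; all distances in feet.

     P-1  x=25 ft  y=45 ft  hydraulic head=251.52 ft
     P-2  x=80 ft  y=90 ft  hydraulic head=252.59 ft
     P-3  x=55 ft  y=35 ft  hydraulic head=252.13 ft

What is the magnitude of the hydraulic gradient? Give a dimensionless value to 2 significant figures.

Differences from P-1: to P-2 (Δx, Δy, Δh) = (55, 45, +1.07); to P-3 = (30, -10, +0.61).
Determinant of the coordinate differences = 55·(-10) − 30·45 = -1900.
∂h/∂x = [(+1.07)·(-10) − (+0.61)·45] / -1900 = +0.02008
∂h/∂y = [55·(+0.61) − 30·(+1.07)] / -1900 = -0.0007632
|∇h| = √(0.02008² + -0.0007632²) = 0.02009

0.020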